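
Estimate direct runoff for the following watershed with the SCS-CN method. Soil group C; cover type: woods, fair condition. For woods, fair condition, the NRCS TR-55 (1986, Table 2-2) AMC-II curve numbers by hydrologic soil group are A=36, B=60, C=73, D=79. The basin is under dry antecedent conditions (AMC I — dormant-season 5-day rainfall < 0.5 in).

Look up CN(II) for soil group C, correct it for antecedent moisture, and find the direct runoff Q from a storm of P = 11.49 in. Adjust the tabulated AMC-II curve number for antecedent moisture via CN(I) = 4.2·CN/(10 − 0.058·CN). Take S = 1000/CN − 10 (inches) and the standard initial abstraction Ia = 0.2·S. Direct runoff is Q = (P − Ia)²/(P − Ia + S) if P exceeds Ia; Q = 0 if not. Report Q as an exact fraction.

Q = 82382395107/16132934300 in ≈ 5.106 in

NRCS table: woods, fair condition, soil group C → CN(II) = 73
Dry (AMC I): CN(I) = 4.2·73/(10 − 0.058·73) = (1533/5)/(2883/500) = 51100/961 ≈ 53.174
Max retention: S = 1000/(51100/961) − 10 = 4500/511 in (≈ 8.806 in)
Ia = 0.2S: 0.2·8.806 = 1.761 in (exactly 900/511)
P − Ia = 11.490 − 1.761 = 497139/51100 ≈ 9.729 in (> 0, runoff occurs)
Q = (497139/51100)²/((497139/51100) + 4500/511) = (247147185321/2611210000)/(947139/51100) = 82382395107/16132934300 in ≈ 5.106 in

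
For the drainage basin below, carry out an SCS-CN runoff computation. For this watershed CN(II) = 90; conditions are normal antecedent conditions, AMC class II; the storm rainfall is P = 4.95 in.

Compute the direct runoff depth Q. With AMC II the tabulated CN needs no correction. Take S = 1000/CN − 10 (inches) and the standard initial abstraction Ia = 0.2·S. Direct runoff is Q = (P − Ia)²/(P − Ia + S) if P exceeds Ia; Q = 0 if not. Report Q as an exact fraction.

Q = 724201/189180 in ≈ 3.828 in

AMC II — tabulated CN = 90 applies directly.
S = 1000/90 − 10 = 10/9 in ≈ 1.111 in
Ia = 0.2·(10/9) = 2/9 in ≈ 0.222 in
P − Ia = 4.950 − 0.222 = 851/180 ≈ 4.728 in (> 0, runoff occurs)
Runoff Q = (P−Ia)²/(P−Ia+S) = (4.728)²/(4.728+1.111) = 724201/189180 ≈ 3.828 in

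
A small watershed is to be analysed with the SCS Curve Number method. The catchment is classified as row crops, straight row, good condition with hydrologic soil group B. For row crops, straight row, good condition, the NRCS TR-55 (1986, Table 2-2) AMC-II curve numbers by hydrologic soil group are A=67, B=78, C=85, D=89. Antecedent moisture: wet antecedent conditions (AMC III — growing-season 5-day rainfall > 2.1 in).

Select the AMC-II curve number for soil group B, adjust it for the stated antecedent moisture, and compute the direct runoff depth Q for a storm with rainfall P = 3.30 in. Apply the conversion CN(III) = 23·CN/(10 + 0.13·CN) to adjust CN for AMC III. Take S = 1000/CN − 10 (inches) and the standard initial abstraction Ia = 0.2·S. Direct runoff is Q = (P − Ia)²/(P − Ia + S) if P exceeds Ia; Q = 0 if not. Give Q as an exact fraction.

NRCS table: row crops, straight row, good condition, soil group B → CN(II) = 78
CN(III) from CN(II)=78: (23·78)/(10 + 0.13·78) = 89700/1007 ≈ 89.076
S = 1000/(89700/1007) − 10 = 1100/897 in ≈ 1.226 in
Initial abstraction Ia = S/5 = (1100/897)/5 = 220/897 ≈ 0.245 in
P − Ia = 3.300 − 0.245 = 27401/8970 ≈ 3.055 in (> 0, runoff occurs)
Runoff Q = (P−Ia)²/(P−Ia+S) = (3.055)²/(3.055+1.226) = 68255891/31314270 ≈ 2.180 in

Q = 68255891/31314270 in ≈ 2.180 in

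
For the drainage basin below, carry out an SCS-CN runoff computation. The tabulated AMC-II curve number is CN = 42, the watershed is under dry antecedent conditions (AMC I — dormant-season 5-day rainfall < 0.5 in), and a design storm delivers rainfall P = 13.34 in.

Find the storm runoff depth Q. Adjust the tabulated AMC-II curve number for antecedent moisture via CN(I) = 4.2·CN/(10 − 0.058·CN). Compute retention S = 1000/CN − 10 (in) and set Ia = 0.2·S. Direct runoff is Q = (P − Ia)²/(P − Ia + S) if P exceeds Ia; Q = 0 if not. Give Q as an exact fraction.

Adjust CN=42 to AMC I: 4.2·42/(10 − 0.058·42) → (882/5) ÷ (1891/250) = 44100/1891 ≈ 23.321
Retention S: 1000/CN − 10 with CN=23.321 → S = 14500/441 ≈ 32.880 in
Initial abstraction Ia = S/5 = (14500/441)/5 = 2900/441 ≈ 6.576 in
P − Ia = 13.340 − 6.576 = 149147/22050 ≈ 6.764 in (> 0, runoff occurs)
Q: (149147/22050)² ÷ (874147/22050) = 767063021/664653150 in (≈ 1.154 in)

Q = 767063021/664653150 in ≈ 1.154 in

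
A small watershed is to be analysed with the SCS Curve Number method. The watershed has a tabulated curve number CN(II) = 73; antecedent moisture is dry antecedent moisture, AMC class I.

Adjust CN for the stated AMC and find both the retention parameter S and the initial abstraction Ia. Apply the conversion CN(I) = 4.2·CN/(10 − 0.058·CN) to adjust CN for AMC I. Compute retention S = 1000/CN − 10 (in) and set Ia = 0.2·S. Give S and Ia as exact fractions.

Dry (AMC I): CN(I) = 4.2·73/(10 − 0.058·73) = (1533/5)/(2883/500) = 51100/961 ≈ 53.174
Retention S: 1000/CN − 10 with CN=53.174 → S = 4500/511 ≈ 8.806 in
Initial abstraction Ia = S/5 = (4500/511)/5 = 900/511 ≈ 1.761 in

S = 4500/511 in ≈ 8.806 in; Ia = 900/511 in ≈ 1.761 in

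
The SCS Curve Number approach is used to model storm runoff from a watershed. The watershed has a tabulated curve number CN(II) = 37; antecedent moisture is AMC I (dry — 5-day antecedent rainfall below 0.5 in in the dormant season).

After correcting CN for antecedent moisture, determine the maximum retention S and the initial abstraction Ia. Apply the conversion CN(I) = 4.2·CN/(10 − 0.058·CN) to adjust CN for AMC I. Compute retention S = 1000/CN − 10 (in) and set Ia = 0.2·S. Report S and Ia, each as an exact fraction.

S = 1500/37 in ≈ 40.541 in; Ia = 300/37 in ≈ 8.108 in

CN(I) from CN(II)=37: (4.2·37)/(10 − 0.058·37) = 3700/187 ≈ 19.786
Retention S: 1000/CN − 10 with CN=19.786 → S = 1500/37 ≈ 40.541 in
Ia = 0.2·(1500/37) = 300/37 in ≈ 8.108 in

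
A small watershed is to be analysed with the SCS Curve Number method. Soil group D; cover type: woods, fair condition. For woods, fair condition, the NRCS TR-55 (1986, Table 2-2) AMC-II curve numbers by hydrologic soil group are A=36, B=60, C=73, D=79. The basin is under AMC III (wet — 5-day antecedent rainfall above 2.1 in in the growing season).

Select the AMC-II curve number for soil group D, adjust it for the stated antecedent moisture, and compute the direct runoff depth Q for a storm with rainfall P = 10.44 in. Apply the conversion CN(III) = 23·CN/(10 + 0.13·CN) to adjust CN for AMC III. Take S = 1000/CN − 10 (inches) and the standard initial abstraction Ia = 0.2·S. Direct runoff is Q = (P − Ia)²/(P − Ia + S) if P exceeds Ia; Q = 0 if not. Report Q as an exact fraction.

Q = 71684001723/7816688575 in ≈ 9.171 in

NRCS table: woods, fair condition, soil group D → CN(II) = 79
Adjust CN=79 to AMC III: 23·79/(10 + 0.13·79) → 1817 ÷ (2027/100) = 181700/2027 ≈ 89.640
Retention S: 1000/CN − 10 with CN=89.640 → S = 2100/1817 ≈ 1.156 in
Ia = 0.2·(2100/1817) = 420/1817 in ≈ 0.231 in
Excess rainfall: 10.440 − 0.231 = 10.209 in; P > Ia so Q > 0
Q: (463737/45425)² ÷ (516237/45425) = 71684001723/7816688575 in (≈ 9.171 in)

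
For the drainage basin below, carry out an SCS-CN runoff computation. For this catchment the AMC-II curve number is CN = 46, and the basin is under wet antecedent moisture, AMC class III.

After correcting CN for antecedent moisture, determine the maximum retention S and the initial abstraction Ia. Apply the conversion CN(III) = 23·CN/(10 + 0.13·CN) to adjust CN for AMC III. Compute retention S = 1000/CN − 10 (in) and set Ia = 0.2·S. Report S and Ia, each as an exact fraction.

S = 2700/529 in ≈ 5.104 in; Ia = 540/529 in ≈ 1.021 in

CN(III) from CN(II)=46: (23·46)/(10 + 0.13·46) = 52900/799 ≈ 66.208
S = 1000/(52900/799) − 10 = 2700/529 in ≈ 5.104 in
Initial abstraction Ia = S/5 = (2700/529)/5 = 540/529 ≈ 1.021 in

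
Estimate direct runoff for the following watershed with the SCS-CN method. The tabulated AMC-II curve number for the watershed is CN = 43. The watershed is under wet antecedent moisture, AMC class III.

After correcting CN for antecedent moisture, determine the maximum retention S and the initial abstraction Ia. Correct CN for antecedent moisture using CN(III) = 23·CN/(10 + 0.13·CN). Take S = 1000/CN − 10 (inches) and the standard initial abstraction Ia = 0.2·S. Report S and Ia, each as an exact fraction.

S = 5700/989 in ≈ 5.763 in; Ia = 1140/989 in ≈ 1.153 in

Wet (AMC III): CN(III) = 23·43/(10 + 0.13·43) = 989/(1559/100) = 98900/1559 ≈ 63.438
Max retention: S = 1000/(98900/1559) − 10 = 5700/989 in (≈ 5.763 in)
Ia = 0.2S: 0.2·5.763 = 1.153 in (exactly 1140/989)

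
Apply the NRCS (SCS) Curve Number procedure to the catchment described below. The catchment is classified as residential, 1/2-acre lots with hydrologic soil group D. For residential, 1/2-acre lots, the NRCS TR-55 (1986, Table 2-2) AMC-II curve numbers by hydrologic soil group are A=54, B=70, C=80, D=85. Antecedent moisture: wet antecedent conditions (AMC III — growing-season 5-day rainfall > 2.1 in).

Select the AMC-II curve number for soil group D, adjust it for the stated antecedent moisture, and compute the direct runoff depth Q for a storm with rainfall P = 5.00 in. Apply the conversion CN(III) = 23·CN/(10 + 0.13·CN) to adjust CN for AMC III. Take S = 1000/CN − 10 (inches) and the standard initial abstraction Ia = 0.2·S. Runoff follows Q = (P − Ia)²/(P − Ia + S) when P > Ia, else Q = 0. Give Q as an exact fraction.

Q = 718205/171649 in ≈ 4.184 in

NRCS table: residential, 1/2-acre lots, soil group D → CN(II) = 85
Adjust CN=85 to AMC III: 23·85/(10 + 0.13·85) → 1955 ÷ (421/20) = 39100/421 ≈ 92.874
Max retention: S = 1000/(39100/421) − 10 = 300/391 in (≈ 0.767 in)
Ia = 0.2·(300/391) = 60/391 in ≈ 0.153 in
Since P=5.000 > Ia=0.153: effective rainfall P−Ia = 1895/391 in
Runoff Q = (P−Ia)²/(P−Ia+S) = (4.847)²/(4.847+0.767) = 718205/171649 ≈ 4.184 in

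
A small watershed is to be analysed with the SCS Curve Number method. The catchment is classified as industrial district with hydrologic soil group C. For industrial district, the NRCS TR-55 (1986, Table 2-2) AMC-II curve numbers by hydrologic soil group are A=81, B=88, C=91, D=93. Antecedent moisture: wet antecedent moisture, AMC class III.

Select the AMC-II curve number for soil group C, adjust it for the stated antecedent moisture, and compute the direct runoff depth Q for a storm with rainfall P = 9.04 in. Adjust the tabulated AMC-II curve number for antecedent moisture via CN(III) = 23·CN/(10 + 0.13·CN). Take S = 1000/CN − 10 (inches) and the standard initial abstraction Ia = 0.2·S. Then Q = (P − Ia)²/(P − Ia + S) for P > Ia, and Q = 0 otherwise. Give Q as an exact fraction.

NRCS table: industrial district, soil group C → CN(II) = 91
CN(III) from CN(II)=91: (23·91)/(10 + 0.13·91) = 209300/2183 ≈ 95.877
S = 1000/(209300/2183) − 10 = 900/2093 in ≈ 0.430 in
Initial abstraction Ia = S/5 = (900/2093)/5 = 180/2093 ≈ 0.086 in
P − Ia = 9.040 − 0.086 = 468518/52325 ≈ 8.954 in (> 0, runoff occurs)
Q = (468518/52325)²/((468518/52325) + 900/2093) = (219509116324/2737905625)/(491018/52325) = 109754558162/12846258425 in ≈ 8.544 in

Q = 109754558162/12846258425 in ≈ 8.544 in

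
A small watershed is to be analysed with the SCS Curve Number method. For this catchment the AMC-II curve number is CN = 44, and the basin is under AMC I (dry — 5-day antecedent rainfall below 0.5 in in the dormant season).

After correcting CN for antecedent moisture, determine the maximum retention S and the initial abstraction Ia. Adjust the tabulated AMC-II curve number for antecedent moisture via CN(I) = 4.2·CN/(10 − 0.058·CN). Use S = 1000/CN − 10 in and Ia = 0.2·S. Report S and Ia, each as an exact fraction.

S = 1000/33 in ≈ 30.303 in; Ia = 200/33 in ≈ 6.061 in

CN(I) from CN(II)=44: (4.2·44)/(10 − 0.058·44) = 3300/133 ≈ 24.812
Retention S: 1000/CN − 10 with CN=24.812 → S = 1000/33 ≈ 30.303 in
Initial abstraction Ia = S/5 = (1000/33)/5 = 200/33 ≈ 6.061 in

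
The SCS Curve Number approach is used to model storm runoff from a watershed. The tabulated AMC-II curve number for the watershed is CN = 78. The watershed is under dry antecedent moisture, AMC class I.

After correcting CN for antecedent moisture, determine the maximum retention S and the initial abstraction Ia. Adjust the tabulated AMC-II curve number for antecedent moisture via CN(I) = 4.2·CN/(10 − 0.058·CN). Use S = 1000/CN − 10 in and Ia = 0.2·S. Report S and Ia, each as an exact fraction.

Adjust CN=78 to AMC I: 4.2·78/(10 − 0.058·78) → (1638/5) ÷ (1369/250) = 81900/1369 ≈ 59.825
Max retention: S = 1000/(81900/1369) − 10 = 5500/819 in (≈ 6.716 in)
Initial abstraction Ia = S/5 = (5500/819)/5 = 1100/819 ≈ 1.343 in

S = 5500/819 in ≈ 6.716 in; Ia = 1100/819 in ≈ 1.343 in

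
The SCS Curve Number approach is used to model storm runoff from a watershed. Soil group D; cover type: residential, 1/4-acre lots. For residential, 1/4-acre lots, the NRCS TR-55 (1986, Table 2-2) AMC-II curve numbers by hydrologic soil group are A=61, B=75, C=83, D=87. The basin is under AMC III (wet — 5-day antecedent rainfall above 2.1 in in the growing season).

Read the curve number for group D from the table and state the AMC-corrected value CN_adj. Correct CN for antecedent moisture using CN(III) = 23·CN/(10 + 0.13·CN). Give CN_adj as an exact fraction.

NRCS table: residential, 1/4-acre lots, soil group D → CN(II) = 87
Adjust CN=87 to AMC III: 23·87/(10 + 0.13·87) → 2001 ÷ (2131/100) = 200100/2131 ≈ 93.900

CN_adj = 200100/2131 ≈ 93.900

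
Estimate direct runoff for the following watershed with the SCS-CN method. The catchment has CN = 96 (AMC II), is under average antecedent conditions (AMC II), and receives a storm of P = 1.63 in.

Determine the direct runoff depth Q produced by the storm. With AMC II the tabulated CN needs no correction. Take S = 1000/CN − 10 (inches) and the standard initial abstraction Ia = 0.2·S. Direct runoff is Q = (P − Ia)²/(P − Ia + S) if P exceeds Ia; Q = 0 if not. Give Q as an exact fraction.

Q = 53824/44175 in ≈ 1.218 in

CN(II) = 96; AMC II needs no correction.
S = 1000/96 − 10 = 5/12 in ≈ 0.417 in
Initial abstraction Ia = S/5 = (5/12)/5 = 1/12 ≈ 0.083 in
P − Ia = 1.630 − 0.083 = 116/75 ≈ 1.547 in (> 0, runoff occurs)
Q = (116/75)²/((116/75) + 5/12) = (13456/5625)/(589/300) = 53824/44175 in ≈ 1.218 in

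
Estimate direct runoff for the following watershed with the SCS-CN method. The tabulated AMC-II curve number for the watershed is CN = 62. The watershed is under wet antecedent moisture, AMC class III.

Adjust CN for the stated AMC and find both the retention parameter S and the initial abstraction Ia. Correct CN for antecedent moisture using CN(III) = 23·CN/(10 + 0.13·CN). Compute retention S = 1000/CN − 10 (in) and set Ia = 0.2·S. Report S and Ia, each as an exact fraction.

Wet (AMC III): CN(III) = 23·62/(10 + 0.13·62) = 1426/(903/50) = 71300/903 ≈ 78.959
S = 1000/(71300/903) − 10 = 1900/713 in ≈ 2.665 in
Ia = 0.2·(1900/713) = 380/713 in ≈ 0.533 in

S = 1900/713 in ≈ 2.665 in; Ia = 380/713 in ≈ 0.533 in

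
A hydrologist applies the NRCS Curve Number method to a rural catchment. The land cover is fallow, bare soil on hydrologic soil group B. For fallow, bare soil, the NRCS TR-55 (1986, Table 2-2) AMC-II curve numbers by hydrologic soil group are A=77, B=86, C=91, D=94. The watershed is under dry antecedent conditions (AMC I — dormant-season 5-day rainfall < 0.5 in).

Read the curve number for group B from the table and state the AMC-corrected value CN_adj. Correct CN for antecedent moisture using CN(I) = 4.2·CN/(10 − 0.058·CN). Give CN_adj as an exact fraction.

CN_adj = 12900/179 ≈ 72.067

NRCS table: fallow, bare soil, soil group B → CN(II) = 86
Dry (AMC I): CN(I) = 4.2·86/(10 − 0.058·86) = (1806/5)/(1253/250) = 12900/179 ≈ 72.067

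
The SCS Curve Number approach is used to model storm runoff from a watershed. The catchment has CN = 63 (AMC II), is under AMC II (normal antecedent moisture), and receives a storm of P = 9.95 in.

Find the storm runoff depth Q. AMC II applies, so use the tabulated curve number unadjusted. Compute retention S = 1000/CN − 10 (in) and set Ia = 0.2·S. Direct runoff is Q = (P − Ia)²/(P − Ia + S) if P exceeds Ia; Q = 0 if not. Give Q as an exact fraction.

Average conditions: CN = 63 (no AMC adjustment).
Retention S: 1000/CN − 10 with CN=63.000 → S = 370/63 ≈ 5.873 in
Initial abstraction Ia = S/5 = (370/63)/5 = 74/63 ≈ 1.175 in
Since P=9.950 > Ia=1.175: effective rainfall P−Ia = 11057/1260 in
Q: (11057/1260)² ÷ (18457/1260) = 122257249/23255820 in (≈ 5.257 in)

Q = 122257249/23255820 in ≈ 5.257 in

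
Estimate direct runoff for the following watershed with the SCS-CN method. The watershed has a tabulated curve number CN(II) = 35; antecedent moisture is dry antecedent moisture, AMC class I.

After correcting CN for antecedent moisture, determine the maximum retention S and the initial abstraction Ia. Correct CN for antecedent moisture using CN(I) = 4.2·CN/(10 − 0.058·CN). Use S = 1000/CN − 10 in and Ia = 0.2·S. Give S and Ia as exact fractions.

CN(I) from CN(II)=35: (4.2·35)/(10 − 0.058·35) = 14700/797 ≈ 18.444
S = 1000/(14700/797) − 10 = 6500/147 in ≈ 44.218 in
Initial abstraction Ia = S/5 = (6500/147)/5 = 1300/147 ≈ 8.844 in

S = 6500/147 in ≈ 44.218 in; Ia = 1300/147 in ≈ 8.844 in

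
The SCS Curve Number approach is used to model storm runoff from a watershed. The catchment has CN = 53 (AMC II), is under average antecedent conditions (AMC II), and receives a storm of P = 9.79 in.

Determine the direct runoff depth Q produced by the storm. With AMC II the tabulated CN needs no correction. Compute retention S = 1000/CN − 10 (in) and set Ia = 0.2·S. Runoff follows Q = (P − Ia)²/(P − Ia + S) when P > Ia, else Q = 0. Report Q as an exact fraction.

Q = 1805145169/474281100 in ≈ 3.806 in

AMC II — tabulated CN = 53 applies directly.
Retention S: 1000/CN − 10 with CN=53.000 → S = 470/53 ≈ 8.868 in
Ia = 0.2S: 0.2·8.868 = 1.774 in (exactly 94/53)
Excess rainfall: 9.790 − 1.774 = 8.016 in; P > Ia so Q > 0
Q = (42487/5300)²/((42487/5300) + 470/53) = (1805145169/28090000)/(89487/5300) = 1805145169/474281100 in ≈ 3.806 in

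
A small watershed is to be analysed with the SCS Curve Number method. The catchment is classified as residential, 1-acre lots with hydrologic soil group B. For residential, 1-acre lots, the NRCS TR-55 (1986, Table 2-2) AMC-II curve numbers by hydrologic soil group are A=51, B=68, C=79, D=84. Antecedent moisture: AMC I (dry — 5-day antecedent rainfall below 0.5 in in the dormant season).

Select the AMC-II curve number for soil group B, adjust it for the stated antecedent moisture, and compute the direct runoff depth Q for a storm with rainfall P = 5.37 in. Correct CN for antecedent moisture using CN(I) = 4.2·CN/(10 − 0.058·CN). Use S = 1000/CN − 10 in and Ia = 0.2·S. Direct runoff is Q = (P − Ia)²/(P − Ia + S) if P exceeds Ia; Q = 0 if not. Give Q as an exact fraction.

NRCS table: residential, 1-acre lots, soil group B → CN(II) = 68
Dry (AMC I): CN(I) = 4.2·68/(10 − 0.058·68) = (1428/5)/(757/125) = 35700/757 ≈ 47.160
Retention S: 1000/CN − 10 with CN=47.160 → S = 4000/357 ≈ 11.204 in
Ia = 0.2S: 0.2·11.204 = 2.241 in (exactly 800/357)
Since P=5.370 > Ia=2.241: effective rainfall P−Ia = 111709/35700 in
Runoff Q = (P−Ia)²/(P−Ia+S) = (3.129)²/(3.129+11.204) = 12478900681/18268011300 ≈ 0.683 in

Q = 12478900681/18268011300 in ≈ 0.683 in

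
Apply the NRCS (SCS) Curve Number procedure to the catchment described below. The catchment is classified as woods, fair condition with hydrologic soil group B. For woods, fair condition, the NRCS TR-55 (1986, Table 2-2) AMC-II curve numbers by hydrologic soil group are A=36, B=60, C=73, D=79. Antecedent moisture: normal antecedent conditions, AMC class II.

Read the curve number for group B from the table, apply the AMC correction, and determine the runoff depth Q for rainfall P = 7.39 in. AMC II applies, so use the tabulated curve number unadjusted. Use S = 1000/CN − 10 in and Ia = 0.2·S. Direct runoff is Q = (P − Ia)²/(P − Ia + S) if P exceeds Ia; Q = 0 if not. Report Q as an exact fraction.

NRCS table: woods, fair condition, soil group B → CN(II) = 60
CN(II) = 60; AMC II needs no correction.
Max retention: S = 1000/60 − 10 = 20/3 in (≈ 6.667 in)
Initial abstraction Ia = S/5 = (20/3)/5 = 4/3 ≈ 1.333 in
P − Ia = 7.390 − 1.333 = 1817/300 ≈ 6.057 in (> 0, runoff occurs)
Q = (1817/300)²/((1817/300) + 20/3) = (3301489/90000)/(3817/300) = 3301489/1145100 in ≈ 2.883 in

Q = 3301489/1145100 in ≈ 2.883 in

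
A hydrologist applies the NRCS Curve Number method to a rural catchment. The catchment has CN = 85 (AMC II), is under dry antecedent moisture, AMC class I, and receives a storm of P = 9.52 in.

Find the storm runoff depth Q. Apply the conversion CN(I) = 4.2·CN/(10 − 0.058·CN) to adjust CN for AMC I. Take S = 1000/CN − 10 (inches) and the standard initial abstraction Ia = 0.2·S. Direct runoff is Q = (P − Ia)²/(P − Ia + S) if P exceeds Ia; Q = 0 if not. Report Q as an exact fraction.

CN(I) from CN(II)=85: (4.2·85)/(10 − 0.058·85) = 11900/169 ≈ 70.414
S = 1000/(11900/169) − 10 = 500/119 in ≈ 4.202 in
Initial abstraction Ia = S/5 = (500/119)/5 = 100/119 ≈ 0.840 in
Since P=9.520 > Ia=0.840: effective rainfall P−Ia = 25822/2975 in
Q = (25822/2975)²/((25822/2975) + 500/119) = (666775684/8850625)/(38322/2975) = 333387842/57003975 in ≈ 5.849 in

Q = 333387842/57003975 in ≈ 5.849 in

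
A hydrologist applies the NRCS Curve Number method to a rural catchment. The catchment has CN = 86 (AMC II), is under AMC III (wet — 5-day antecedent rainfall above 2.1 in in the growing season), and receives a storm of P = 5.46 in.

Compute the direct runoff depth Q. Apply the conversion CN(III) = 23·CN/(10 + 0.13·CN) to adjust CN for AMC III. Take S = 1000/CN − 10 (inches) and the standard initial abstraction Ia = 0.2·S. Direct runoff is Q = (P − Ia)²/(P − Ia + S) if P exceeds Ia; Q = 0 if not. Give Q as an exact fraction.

Adjust CN=86 to AMC III: 23·86/(10 + 0.13·86) → 1978 ÷ (1059/50) = 98900/1059 ≈ 93.390
Max retention: S = 1000/(98900/1059) − 10 = 700/989 in (≈ 0.708 in)
Ia = 0.2S: 0.2·0.708 = 0.142 in (exactly 140/989)
Since P=5.460 > Ia=0.142: effective rainfall P−Ia = 262997/49450 in
Runoff Q = (P−Ia)²/(P−Ia+S) = (5.318)²/(5.318+0.708) = 9881060287/2105135950 ≈ 4.694 in

Q = 9881060287/2105135950 in ≈ 4.694 in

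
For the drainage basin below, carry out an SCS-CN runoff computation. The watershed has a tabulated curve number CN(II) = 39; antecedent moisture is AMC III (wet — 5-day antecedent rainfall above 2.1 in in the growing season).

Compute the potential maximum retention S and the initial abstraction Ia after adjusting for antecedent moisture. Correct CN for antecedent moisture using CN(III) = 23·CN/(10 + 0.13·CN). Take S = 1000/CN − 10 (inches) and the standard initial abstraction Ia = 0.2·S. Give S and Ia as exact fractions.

Adjust CN=39 to AMC III: 23·39/(10 + 0.13·39) → 897 ÷ (1507/100) = 89700/1507 ≈ 59.522
Max retention: S = 1000/(89700/1507) − 10 = 6100/897 in (≈ 6.800 in)
Ia = 0.2S: 0.2·6.800 = 1.360 in (exactly 1220/897)

S = 6100/897 in ≈ 6.800 in; Ia = 1220/897 in ≈ 1.360 in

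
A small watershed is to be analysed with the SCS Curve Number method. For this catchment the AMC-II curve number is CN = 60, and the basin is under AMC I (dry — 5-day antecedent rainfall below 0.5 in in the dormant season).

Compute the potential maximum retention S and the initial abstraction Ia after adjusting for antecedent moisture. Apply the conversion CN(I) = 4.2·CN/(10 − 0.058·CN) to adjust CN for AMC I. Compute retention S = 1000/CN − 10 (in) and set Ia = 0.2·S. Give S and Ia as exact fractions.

S = 1000/63 in ≈ 15.873 in; Ia = 200/63 in ≈ 3.175 in

Adjust CN=60 to AMC I: 4.2·60/(10 − 0.058·60) → 252 ÷ (163/25) = 6300/163 ≈ 38.650
Retention S: 1000/CN − 10 with CN=38.650 → S = 1000/63 ≈ 15.873 in
Ia = 0.2S: 0.2·15.873 = 3.175 in (exactly 200/63)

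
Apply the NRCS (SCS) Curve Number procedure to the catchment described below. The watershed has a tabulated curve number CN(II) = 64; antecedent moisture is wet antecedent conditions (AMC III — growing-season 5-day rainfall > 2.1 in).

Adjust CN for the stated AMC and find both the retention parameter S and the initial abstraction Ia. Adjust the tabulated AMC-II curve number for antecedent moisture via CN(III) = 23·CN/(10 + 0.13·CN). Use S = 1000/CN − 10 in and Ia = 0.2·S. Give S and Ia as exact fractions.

Adjust CN=64 to AMC III: 23·64/(10 + 0.13·64) → 1472 ÷ (458/25) = 18400/229 ≈ 80.349
Retention S: 1000/CN − 10 with CN=80.349 → S = 225/92 ≈ 2.446 in
Ia = 0.2·(225/92) = 45/92 in ≈ 0.489 in

S = 225/92 in ≈ 2.446 in; Ia = 45/92 in ≈ 0.489 in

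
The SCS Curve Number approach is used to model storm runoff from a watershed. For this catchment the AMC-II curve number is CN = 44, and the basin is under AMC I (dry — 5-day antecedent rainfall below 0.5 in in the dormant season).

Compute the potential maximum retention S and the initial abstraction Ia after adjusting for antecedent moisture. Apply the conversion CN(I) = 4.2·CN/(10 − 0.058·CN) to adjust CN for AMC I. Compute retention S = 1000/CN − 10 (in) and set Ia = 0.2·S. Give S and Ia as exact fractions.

S = 1000/33 in ≈ 30.303 in; Ia = 200/33 in ≈ 6.061 in

CN(I) from CN(II)=44: (4.2·44)/(10 − 0.058·44) = 3300/133 ≈ 24.812
Max retention: S = 1000/(3300/133) − 10 = 1000/33 in (≈ 30.303 in)
Ia = 0.2S: 0.2·30.303 = 6.061 in (exactly 200/33)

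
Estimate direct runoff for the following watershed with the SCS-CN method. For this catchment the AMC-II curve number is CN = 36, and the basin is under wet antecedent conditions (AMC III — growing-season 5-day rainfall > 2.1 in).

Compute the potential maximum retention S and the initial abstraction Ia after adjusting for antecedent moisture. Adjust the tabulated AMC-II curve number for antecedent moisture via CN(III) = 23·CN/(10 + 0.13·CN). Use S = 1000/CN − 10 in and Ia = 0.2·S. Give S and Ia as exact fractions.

S = 1600/207 in ≈ 7.729 in; Ia = 320/207 in ≈ 1.546 in

Wet (AMC III): CN(III) = 23·36/(10 + 0.13·36) = 828/(367/25) = 20700/367 ≈ 56.403
S = 1000/(20700/367) − 10 = 1600/207 in ≈ 7.729 in
Initial abstraction Ia = S/5 = (1600/207)/5 = 320/207 ≈ 1.546 in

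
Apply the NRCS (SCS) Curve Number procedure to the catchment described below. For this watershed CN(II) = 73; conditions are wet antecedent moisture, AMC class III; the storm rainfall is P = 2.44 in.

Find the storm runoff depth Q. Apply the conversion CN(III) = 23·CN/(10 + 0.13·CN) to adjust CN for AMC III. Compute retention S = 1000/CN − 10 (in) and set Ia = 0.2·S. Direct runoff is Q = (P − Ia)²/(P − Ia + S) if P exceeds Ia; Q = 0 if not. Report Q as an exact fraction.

CN(III) from CN(II)=73: (23·73)/(10 + 0.13·73) = 167900/1949 ≈ 86.147
Max retention: S = 1000/(167900/1949) − 10 = 2700/1679 in (≈ 1.608 in)
Initial abstraction Ia = S/5 = (2700/1679)/5 = 540/1679 ≈ 0.322 in
P − Ia = 2.440 − 0.322 = 88919/41975 ≈ 2.118 in (> 0, runoff occurs)
Q = (88919/41975)²/((88919/41975) + 2700/1679) = (7906588561/1761900625)/(156419/41975) = 7906588561/6565687525 in ≈ 1.204 in

Q = 7906588561/6565687525 in ≈ 1.204 in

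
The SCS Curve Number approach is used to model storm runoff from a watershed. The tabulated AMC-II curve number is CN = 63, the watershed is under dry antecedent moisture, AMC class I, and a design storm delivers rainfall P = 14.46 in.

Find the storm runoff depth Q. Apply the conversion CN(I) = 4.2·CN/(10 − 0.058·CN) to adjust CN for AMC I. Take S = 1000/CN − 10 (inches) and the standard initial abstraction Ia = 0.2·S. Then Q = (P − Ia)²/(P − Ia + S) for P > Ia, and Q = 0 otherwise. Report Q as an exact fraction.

CN(I) from CN(II)=63: (4.2·63)/(10 − 0.058·63) = 132300/3173 ≈ 41.696
Retention S: 1000/CN − 10 with CN=41.696 → S = 18500/1323 ≈ 13.983 in
Ia = 0.2·(18500/1323) = 3700/1323 in ≈ 2.797 in
Excess rainfall: 14.460 − 2.797 = 11.663 in; P > Ia so Q > 0
Q: (771529/66150)² ÷ (1696529/66150) = 595256997841/112225393350 in (≈ 5.304 in)

Q = 595256997841/112225393350 in ≈ 5.304 in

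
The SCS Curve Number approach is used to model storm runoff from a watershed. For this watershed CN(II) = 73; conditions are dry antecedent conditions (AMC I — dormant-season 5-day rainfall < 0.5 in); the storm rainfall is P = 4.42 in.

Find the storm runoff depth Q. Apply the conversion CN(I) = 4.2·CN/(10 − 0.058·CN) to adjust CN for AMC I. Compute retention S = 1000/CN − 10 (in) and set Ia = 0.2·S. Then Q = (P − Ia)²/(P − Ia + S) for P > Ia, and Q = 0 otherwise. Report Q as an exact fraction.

CN(I) from CN(II)=73: (4.2·73)/(10 − 0.058·73) = 51100/961 ≈ 53.174
Max retention: S = 1000/(51100/961) − 10 = 4500/511 in (≈ 8.806 in)
Initial abstraction Ia = S/5 = (4500/511)/5 = 900/511 ≈ 1.761 in
Since P=4.420 > Ia=1.761: effective rainfall P−Ia = 67931/25550 in
Runoff Q = (P−Ia)²/(P−Ia+S) = (2.659)²/(2.659+8.806) = 4614620761/7484387050 ≈ 0.617 in

Q = 4614620761/7484387050 in ≈ 0.617 in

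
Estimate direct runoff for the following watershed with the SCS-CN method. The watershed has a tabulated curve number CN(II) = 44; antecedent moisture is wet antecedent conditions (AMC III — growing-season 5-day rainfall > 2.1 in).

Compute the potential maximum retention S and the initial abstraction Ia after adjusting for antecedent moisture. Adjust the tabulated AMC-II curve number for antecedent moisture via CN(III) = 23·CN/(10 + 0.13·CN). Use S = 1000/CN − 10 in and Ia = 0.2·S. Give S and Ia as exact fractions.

CN(III) from CN(II)=44: (23·44)/(10 + 0.13·44) = 25300/393 ≈ 64.377
Max retention: S = 1000/(25300/393) − 10 = 1400/253 in (≈ 5.534 in)
Initial abstraction Ia = S/5 = (1400/253)/5 = 280/253 ≈ 1.107 in

S = 1400/253 in ≈ 5.534 in; Ia = 280/253 in ≈ 1.107 in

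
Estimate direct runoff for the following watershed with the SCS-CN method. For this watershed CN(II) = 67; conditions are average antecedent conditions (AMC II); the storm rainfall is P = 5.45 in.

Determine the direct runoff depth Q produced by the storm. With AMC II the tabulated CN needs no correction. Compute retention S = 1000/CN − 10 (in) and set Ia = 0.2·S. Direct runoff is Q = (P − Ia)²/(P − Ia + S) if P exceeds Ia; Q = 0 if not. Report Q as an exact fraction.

Q = 35796289/16861220 in ≈ 2.123 in

Average conditions: CN = 67 (no AMC adjustment).
Retention S: 1000/CN − 10 with CN=67.000 → S = 330/67 ≈ 4.925 in
Initial abstraction Ia = S/5 = (330/67)/5 = 66/67 ≈ 0.985 in
Since P=5.450 > Ia=0.985: effective rainfall P−Ia = 5983/1340 in
Q: (5983/1340)² ÷ (12583/1340) = 35796289/16861220 in (≈ 2.123 in)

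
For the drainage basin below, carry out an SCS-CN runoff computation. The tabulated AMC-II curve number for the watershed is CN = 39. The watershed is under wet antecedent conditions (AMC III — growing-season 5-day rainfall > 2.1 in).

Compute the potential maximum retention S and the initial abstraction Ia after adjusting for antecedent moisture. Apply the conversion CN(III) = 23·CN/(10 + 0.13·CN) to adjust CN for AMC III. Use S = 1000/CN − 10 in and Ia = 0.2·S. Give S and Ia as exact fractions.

Adjust CN=39 to AMC III: 23·39/(10 + 0.13·39) → 897 ÷ (1507/100) = 89700/1507 ≈ 59.522
Retention S: 1000/CN − 10 with CN=59.522 → S = 6100/897 ≈ 6.800 in
Ia = 0.2S: 0.2·6.800 = 1.360 in (exactly 1220/897)

S = 6100/897 in ≈ 6.800 in; Ia = 1220/897 in ≈ 1.360 in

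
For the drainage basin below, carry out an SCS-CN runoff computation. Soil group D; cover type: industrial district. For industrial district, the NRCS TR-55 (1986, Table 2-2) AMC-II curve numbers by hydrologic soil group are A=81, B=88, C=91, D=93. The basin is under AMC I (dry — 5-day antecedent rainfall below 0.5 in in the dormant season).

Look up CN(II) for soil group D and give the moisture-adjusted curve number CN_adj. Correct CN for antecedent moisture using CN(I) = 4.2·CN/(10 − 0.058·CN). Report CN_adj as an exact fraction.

NRCS table: industrial district, soil group D → CN(II) = 93
Adjust CN=93 to AMC I: 4.2·93/(10 − 0.058·93) → (1953/5) ÷ (2303/500) = 27900/329 ≈ 84.802

CN_adj = 27900/329 ≈ 84.802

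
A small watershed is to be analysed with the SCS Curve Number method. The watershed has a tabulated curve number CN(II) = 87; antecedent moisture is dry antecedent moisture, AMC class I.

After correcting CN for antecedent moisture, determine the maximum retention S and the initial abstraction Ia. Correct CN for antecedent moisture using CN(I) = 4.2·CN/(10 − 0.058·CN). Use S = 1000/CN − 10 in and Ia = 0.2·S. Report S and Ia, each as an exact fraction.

CN(I) from CN(II)=87: (4.2·87)/(10 − 0.058·87) = 182700/2477 ≈ 73.759
Retention S: 1000/CN − 10 with CN=73.759 → S = 6500/1827 ≈ 3.558 in
Ia = 0.2S: 0.2·3.558 = 0.712 in (exactly 1300/1827)

S = 6500/1827 in ≈ 3.558 in; Ia = 1300/1827 in ≈ 0.712 in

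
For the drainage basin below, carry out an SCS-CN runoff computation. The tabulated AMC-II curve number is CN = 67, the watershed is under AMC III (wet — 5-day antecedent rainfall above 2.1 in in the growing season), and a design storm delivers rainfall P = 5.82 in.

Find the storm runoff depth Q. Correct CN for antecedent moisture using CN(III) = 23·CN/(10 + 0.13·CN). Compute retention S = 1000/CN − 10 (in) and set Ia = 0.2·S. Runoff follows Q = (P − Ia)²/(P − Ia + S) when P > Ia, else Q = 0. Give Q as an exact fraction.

Wet (AMC III): CN(III) = 23·67/(10 + 0.13·67) = 1541/(1871/100) = 154100/1871 ≈ 82.362
Retention S: 1000/CN − 10 with CN=82.362 → S = 3300/1541 ≈ 2.141 in
Ia = 0.2S: 0.2·2.141 = 0.428 in (exactly 660/1541)
Excess rainfall: 5.820 − 0.428 = 5.392 in; P > Ia so Q > 0
Runoff Q = (P−Ia)²/(P−Ia+S) = (5.392)²/(5.392+2.141) = 57527638587/14907402850 ≈ 3.859 in

Q = 57527638587/14907402850 in ≈ 3.859 in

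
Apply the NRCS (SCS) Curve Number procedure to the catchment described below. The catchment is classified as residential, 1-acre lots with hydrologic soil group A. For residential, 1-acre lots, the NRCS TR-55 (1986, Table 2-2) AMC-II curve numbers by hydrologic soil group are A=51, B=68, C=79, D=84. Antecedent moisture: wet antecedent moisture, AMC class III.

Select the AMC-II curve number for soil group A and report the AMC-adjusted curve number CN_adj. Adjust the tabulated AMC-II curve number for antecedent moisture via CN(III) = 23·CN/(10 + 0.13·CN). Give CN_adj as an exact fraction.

CN_adj = 117300/1663 ≈ 70.535

NRCS table: residential, 1-acre lots, soil group A → CN(II) = 51
Wet (AMC III): CN(III) = 23·51/(10 + 0.13·51) = 1173/(1663/100) = 117300/1663 ≈ 70.535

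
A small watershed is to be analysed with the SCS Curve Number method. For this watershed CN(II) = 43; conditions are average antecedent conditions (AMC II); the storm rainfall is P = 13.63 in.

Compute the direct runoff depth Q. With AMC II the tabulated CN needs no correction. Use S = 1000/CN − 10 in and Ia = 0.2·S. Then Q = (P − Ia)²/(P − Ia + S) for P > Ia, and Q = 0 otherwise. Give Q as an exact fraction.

AMC II — tabulated CN = 43 applies directly.
Max retention: S = 1000/43 − 10 = 570/43 in (≈ 13.256 in)
Ia = 0.2S: 0.2·13.256 = 2.651 in (exactly 114/43)
P − Ia = 13.630 − 2.651 = 47209/4300 ≈ 10.979 in (> 0, runoff occurs)
Q: (47209/4300)² ÷ (104209/4300) = 2228689681/448098700 in (≈ 4.974 in)

Q = 2228689681/448098700 in ≈ 4.974 in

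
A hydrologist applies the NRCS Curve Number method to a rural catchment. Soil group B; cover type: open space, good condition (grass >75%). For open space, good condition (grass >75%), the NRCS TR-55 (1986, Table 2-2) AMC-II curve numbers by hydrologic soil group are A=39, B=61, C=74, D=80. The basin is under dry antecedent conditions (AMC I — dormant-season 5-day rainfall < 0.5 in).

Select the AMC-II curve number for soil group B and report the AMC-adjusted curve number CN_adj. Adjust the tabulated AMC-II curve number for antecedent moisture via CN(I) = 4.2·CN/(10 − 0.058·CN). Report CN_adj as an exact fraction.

NRCS table: open space, good condition (grass >75%), soil group B → CN(II) = 61
Dry (AMC I): CN(I) = 4.2·61/(10 − 0.058·61) = (1281/5)/(3231/500) = 42700/1077 ≈ 39.647

CN_adj = 42700/1077 ≈ 39.647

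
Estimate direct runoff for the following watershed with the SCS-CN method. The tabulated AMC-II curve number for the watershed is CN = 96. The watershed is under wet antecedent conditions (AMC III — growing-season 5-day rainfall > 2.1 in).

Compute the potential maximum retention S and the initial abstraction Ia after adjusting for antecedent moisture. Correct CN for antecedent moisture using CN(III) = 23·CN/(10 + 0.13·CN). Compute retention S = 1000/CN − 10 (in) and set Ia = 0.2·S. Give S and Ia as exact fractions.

Wet (AMC III): CN(III) = 23·96/(10 + 0.13·96) = 2208/(562/25) = 27600/281 ≈ 98.221
Retention S: 1000/CN − 10 with CN=98.221 → S = 25/138 ≈ 0.181 in
Ia = 0.2S: 0.2·0.181 = 0.036 in (exactly 5/138)

S = 25/138 in ≈ 0.181 in; Ia = 5/138 in ≈ 0.036 in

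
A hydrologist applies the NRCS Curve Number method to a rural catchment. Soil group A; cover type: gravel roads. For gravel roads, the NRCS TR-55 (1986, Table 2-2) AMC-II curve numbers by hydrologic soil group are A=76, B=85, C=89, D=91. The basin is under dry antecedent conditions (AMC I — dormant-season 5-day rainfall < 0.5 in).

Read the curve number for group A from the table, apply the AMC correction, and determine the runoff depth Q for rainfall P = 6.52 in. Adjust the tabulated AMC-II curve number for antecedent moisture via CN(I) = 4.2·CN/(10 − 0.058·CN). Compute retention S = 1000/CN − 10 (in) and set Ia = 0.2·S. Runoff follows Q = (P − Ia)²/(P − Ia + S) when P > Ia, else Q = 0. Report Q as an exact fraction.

Q = 278189041/138582675 in ≈ 2.007 in

NRCS table: gravel roads, soil group A → CN(II) = 76
CN(I) from CN(II)=76: (4.2·76)/(10 − 0.058·76) = 13300/233 ≈ 57.082
Max retention: S = 1000/(13300/233) − 10 = 1000/133 in (≈ 7.519 in)
Initial abstraction Ia = S/5 = (1000/133)/5 = 200/133 ≈ 1.504 in
Since P=6.520 > Ia=1.504: effective rainfall P−Ia = 16679/3325 in
Q = (16679/3325)²/((16679/3325) + 1000/133) = (278189041/11055625)/(41679/3325) = 278189041/138582675 in ≈ 2.007 in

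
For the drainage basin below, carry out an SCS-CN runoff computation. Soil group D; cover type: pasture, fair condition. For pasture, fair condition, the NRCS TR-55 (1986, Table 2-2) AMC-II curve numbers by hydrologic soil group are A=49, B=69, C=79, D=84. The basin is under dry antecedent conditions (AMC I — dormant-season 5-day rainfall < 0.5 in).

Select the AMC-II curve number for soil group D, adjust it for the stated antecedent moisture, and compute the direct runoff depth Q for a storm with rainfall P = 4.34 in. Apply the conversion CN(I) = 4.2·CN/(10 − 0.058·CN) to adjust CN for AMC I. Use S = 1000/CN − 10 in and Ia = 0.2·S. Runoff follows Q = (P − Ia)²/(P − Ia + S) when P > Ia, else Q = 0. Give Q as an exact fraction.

Q = 5730035809/3874118850 in ≈ 1.479 in

NRCS table: pasture, fair condition, soil group D → CN(II) = 84
Dry (AMC I): CN(I) = 4.2·84/(10 − 0.058·84) = (1764/5)/(641/125) = 44100/641 ≈ 68.799
Max retention: S = 1000/(44100/641) − 10 = 2000/441 in (≈ 4.535 in)
Initial abstraction Ia = S/5 = (2000/441)/5 = 400/441 ≈ 0.907 in
Since P=4.340 > Ia=0.907: effective rainfall P−Ia = 75697/22050 in
Runoff Q = (P−Ia)²/(P−Ia+S) = (3.433)²/(3.433+4.535) = 5730035809/3874118850 ≈ 1.479 in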